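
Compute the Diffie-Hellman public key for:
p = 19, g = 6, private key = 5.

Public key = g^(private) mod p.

Step 1: A = g^a mod p = 6^5 mod 19.
  6^1 mod 19 = 6
  6^2 mod 19 = (6 * 6) mod 19 = 17
  6^3 mod 19 = (17 * 6) mod 19 = 7
  6^4 mod 19 = (7 * 6) mod 19 = 4
  6^5 mod 19 = (4 * 6) mod 19 = 5
Result: A = 5.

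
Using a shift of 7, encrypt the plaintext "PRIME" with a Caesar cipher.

Step 1: For each letter, shift forward by 7 positions (mod 26).
  P (position 15) -> position (15+7) mod 26 = 22 -> W
  R (position 17) -> position (17+7) mod 26 = 24 -> Y
  I (position 8) -> position (8+7) mod 26 = 15 -> P
  M (position 12) -> position (12+7) mod 26 = 19 -> T
  E (position 4) -> position (4+7) mod 26 = 11 -> L
Result: WYPTL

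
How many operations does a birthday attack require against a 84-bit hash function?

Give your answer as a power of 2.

Step 1: The birthday paradox gives collision probability ~50% after sqrt(2^n) = 2^(n/2) hashes.
Step 2: For 84-bit output: 2^(84/2) = 2^42.
Step 3: Approximately 2^42 hash computations needed.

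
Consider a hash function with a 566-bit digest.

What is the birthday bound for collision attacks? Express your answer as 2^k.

Step 1: The birthday paradox gives collision probability ~50% after sqrt(2^n) = 2^(n/2) hashes.
Step 2: For 566-bit output: 2^(566/2) = 2^283.
Step 3: Approximately 2^283 hash computations needed.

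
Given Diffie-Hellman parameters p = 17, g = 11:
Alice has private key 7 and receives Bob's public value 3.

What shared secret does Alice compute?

Step 1: s = B^a mod p = 3^7 mod 17.
  3^1 mod 17 = 3
  3^2 mod 17 = (3 * 3) mod 17 = 9
  3^3 mod 17 = (9 * 3) mod 17 = 10
  3^4 mod 17 = (10 * 3) mod 17 = 13
  3^5 mod 17 = (13 * 3) mod 17 = 5
  3^6 mod 17 = (5 * 3) mod 17 = 15
  3^7 mod 17 = (15 * 3) mod 17 = 11
Result: shared secret = 11.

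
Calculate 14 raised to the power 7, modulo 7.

Step 1: Compute 14^7 mod 7 step by step, reducing modulo 7 at each step.
  14^1 mod 7 = 0
  14^2 mod 7 = (0 * 14) mod 7 = 0
  14^3 mod 7 = (0 * 14) mod 7 = 0
  14^4 mod 7 = (0 * 14) mod 7 = 0
  14^5 mod 7 = (0 * 14) mod 7 = 0
  14^6 mod 7 = (0 * 14) mod 7 = 0
  14^7 mod 7 = (0 * 14) mod 7 = 0
Step 2: Result = 0.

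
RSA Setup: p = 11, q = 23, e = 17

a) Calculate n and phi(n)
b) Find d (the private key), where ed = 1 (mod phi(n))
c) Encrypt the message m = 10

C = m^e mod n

Step 1: n = 11 * 23 = 253.
Step 2: phi(n) = (11-1)(23-1) = 10 * 22 = 220.
Step 3: Find d = 17^(-1) mod 220 = 13.
  Verify: 17 * 13 = 221 = 1 (mod 220).
Step 4: C = 10^17 mod 253 = 109.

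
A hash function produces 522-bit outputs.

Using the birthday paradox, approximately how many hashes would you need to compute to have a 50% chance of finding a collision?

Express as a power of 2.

Step 1: The birthday paradox gives collision probability ~50% after sqrt(2^n) = 2^(n/2) hashes.
Step 2: For 522-bit output: 2^(522/2) = 2^261.
Step 3: Approximately 2^261 hash computations needed.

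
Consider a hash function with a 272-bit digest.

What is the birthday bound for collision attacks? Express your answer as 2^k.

Step 1: The birthday paradox gives collision probability ~50% after sqrt(2^n) = 2^(n/2) hashes.
Step 2: For 272-bit output: 2^(272/2) = 2^136.
Step 3: Approximately 2^136 hash computations needed.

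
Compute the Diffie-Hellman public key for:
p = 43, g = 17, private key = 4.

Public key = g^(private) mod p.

Step 1: A = g^a mod p = 17^4 mod 43.
  17^1 mod 43 = 17
  17^2 mod 43 = (17 * 17) mod 43 = 31
  17^3 mod 43 = (31 * 17) mod 43 = 11
  17^4 mod 43 = (11 * 17) mod 43 = 15
Result: A = 15.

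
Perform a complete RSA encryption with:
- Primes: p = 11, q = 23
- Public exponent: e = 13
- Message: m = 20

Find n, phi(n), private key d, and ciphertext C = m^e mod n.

Step 1: n = 11 * 23 = 253.
Step 2: phi(n) = (11-1)(23-1) = 10 * 22 = 220.
Step 3: Find d = 13^(-1) mod 220 = 17.
  Verify: 13 * 17 = 221 = 1 (mod 220).
Step 4: C = 20^13 mod 253 = 14.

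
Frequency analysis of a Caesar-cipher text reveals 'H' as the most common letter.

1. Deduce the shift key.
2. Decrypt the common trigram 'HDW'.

Step 1: In English, 'E' is the most frequent letter (12.7%).
Step 2: The most frequent ciphertext letter is 'H' (position 7).
Step 3: Shift = (7 - 4) mod 26 = 3.
Step 4: Decrypt 'HDW' by shifting back 3:
  H -> E
  D -> A
  W -> T
Step 5: 'HDW' decrypts to 'EAT'.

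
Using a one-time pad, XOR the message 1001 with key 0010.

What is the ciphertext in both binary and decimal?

Step 1: Write out the XOR operation bit by bit:
  Message: 1001
  Key:     0010
  XOR:     1011
Step 2: Convert to decimal: 1011 = 11.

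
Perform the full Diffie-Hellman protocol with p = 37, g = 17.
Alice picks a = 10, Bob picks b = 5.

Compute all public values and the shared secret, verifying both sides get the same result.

Step 1: A = g^a mod p = 17^10 mod 37 = 28.
Step 2: B = g^b mod p = 17^5 mod 37 = 19.
Step 3: Alice computes s = B^a mod p = 19^10 mod 37 = 3.
Step 4: Bob computes s = A^b mod p = 28^5 mod 37 = 3.
Both sides agree: shared secret = 3.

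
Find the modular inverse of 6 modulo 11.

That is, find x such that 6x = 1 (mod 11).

Step 1: We need x such that 6 * x = 1 (mod 11).
Step 2: Using the extended Euclidean algorithm or trial:
  6 * 2 = 12 = 1 * 11 + 1.
Step 3: Since 12 mod 11 = 1, the inverse is x = 2.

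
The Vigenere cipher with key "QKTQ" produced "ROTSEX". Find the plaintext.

Step 1: Extend key: QKTQQK
Step 2: Decrypt each letter (c - k) mod 26:
  R(17) - Q(16) = (17-16) mod 26 = 1 = B
  O(14) - K(10) = (14-10) mod 26 = 4 = E
  T(19) - T(19) = (19-19) mod 26 = 0 = A
  S(18) - Q(16) = (18-16) mod 26 = 2 = C
  E(4) - Q(16) = (4-16) mod 26 = 14 = O
  X(23) - K(10) = (23-10) mod 26 = 13 = N
Plaintext: BEACON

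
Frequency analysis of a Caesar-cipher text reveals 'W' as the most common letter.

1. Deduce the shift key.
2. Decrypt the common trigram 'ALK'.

Step 1: In English, 'E' is the most frequent letter (12.7%).
Step 2: The most frequent ciphertext letter is 'W' (position 22).
Step 3: Shift = (22 - 4) mod 26 = 18.
Step 4: Decrypt 'ALK' by shifting back 18:
  A -> I
  L -> T
  K -> S
Step 5: 'ALK' decrypts to 'ITS'.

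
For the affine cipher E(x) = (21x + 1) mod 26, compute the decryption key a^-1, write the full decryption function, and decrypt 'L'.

Step 1: Find a^-1, the modular inverse of 21 mod 26.
Step 2: We need 21 * a^-1 = 1 (mod 26).
Step 3: 21 * 5 = 105 = 4 * 26 + 1, so a^-1 = 5.
Step 4: D(y) = 5(y - 1) mod 26.
Step 5: Apply to 'L' (y = 11): D(11) = 5 * (11 - 1) mod 26 = 5 * 10 mod 26 = 24 -> 'Y'.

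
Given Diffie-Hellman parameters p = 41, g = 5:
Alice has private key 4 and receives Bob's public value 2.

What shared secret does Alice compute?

Step 1: s = B^a mod p = 2^4 mod 41.
  2^1 mod 41 = 2
  2^2 mod 41 = (2 * 2) mod 41 = 4
  2^3 mod 41 = (4 * 2) mod 41 = 8
  2^4 mod 41 = (8 * 2) mod 41 = 16
Result: shared secret = 16.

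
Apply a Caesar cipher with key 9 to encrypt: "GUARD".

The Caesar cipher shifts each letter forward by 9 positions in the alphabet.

Step 1: For each letter, shift forward by 9 positions (mod 26).
  G (position 6) -> position (6+9) mod 26 = 15 -> P
  U (position 20) -> position (20+9) mod 26 = 3 -> D
  A (position 0) -> position (0+9) mod 26 = 9 -> J
  R (position 17) -> position (17+9) mod 26 = 0 -> A
  D (position 3) -> position (3+9) mod 26 = 12 -> M
Result: PDJAM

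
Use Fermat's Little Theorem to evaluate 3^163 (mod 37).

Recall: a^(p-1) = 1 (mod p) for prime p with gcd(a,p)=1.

Step 1: Since 37 is prime, by Fermat's Little Theorem: 3^36 = 1 (mod 37).
Step 2: Reduce exponent: 163 mod 36 = 19.
Step 3: So 3^163 = 3^19 (mod 37).
Step 4: 3^19 mod 37 = 3.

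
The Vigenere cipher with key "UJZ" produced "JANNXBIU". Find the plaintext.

Step 1: Extend key: UJZUJZUJ
Step 2: Decrypt each letter (c - k) mod 26:
  J(9) - U(20) = (9-20) mod 26 = 15 = P
  A(0) - J(9) = (0-9) mod 26 = 17 = R
  N(13) - Z(25) = (13-25) mod 26 = 14 = O
  N(13) - U(20) = (13-20) mod 26 = 19 = T
  X(23) - J(9) = (23-9) mod 26 = 14 = O
  B(1) - Z(25) = (1-25) mod 26 = 2 = C
  I(8) - U(20) = (8-20) mod 26 = 14 = O
  U(20) - J(9) = (20-9) mod 26 = 11 = L
Plaintext: PROTOCOL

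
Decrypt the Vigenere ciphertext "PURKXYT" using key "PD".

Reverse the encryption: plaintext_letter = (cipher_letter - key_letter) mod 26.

Step 1: Extend key: PDPDPDP
Step 2: Decrypt each letter (c - k) mod 26:
  P(15) - P(15) = (15-15) mod 26 = 0 = A
  U(20) - D(3) = (20-3) mod 26 = 17 = R
  R(17) - P(15) = (17-15) mod 26 = 2 = C
  K(10) - D(3) = (10-3) mod 26 = 7 = H
  X(23) - P(15) = (23-15) mod 26 = 8 = I
  Y(24) - D(3) = (24-3) mod 26 = 21 = V
  T(19) - P(15) = (19-15) mod 26 = 4 = E
Plaintext: ARCHIVE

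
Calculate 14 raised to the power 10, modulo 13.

Step 1: Compute 14^10 mod 13 step by step, reducing modulo 13 at each step.
  14^1 mod 13 = 1
  14^2 mod 13 = (1 * 14) mod 13 = 1
  14^3 mod 13 = (1 * 14) mod 13 = 1
  14^4 mod 13 = (1 * 14) mod 13 = 1
  14^5 mod 13 = (1 * 14) mod 13 = 1
  14^6 mod 13 = (1 * 14) mod 13 = 1
  14^7 mod 13 = (1 * 14) mod 13 = 1
  14^8 mod 13 = (1 * 14) mod 13 = 1
  14^9 mod 13 = (1 * 14) mod 13 = 1
  14^10 mod 13 = (1 * 14) mod 13 = 1
Step 2: Result = 1.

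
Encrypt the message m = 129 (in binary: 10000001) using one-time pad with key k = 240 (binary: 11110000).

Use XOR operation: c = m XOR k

Step 1: Write out the XOR operation bit by bit:
  Message: 10000001
  Key:     11110000
  XOR:     01110001
Step 2: Convert to decimal: 01110001 = 113.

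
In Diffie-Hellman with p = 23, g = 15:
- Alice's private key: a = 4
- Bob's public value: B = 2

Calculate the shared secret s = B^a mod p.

Step 1: s = B^a mod p = 2^4 mod 23.
  2^1 mod 23 = 2
  2^2 mod 23 = (2 * 2) mod 23 = 4
  2^3 mod 23 = (4 * 2) mod 23 = 8
  2^4 mod 23 = (8 * 2) mod 23 = 16
Result: shared secret = 16.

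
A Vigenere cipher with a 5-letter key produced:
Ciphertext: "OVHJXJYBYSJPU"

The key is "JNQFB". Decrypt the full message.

Step 1: Key 'JNQFB' has length 5. Extended key: JNQFBJNQFBJNQ
Step 2: Decrypt each position:
  O(14) - J(9) = 5 = F
  V(21) - N(13) = 8 = I
  H(7) - Q(16) = 17 = R
  J(9) - F(5) = 4 = E
  X(23) - B(1) = 22 = W
  J(9) - J(9) = 0 = A
  Y(24) - N(13) = 11 = L
  B(1) - Q(16) = 11 = L
  Y(24) - F(5) = 19 = T
  S(18) - B(1) = 17 = R
  J(9) - J(9) = 0 = A
  P(15) - N(13) = 2 = C
  U(20) - Q(16) = 4 = E
Plaintext: FIREWALLTRACE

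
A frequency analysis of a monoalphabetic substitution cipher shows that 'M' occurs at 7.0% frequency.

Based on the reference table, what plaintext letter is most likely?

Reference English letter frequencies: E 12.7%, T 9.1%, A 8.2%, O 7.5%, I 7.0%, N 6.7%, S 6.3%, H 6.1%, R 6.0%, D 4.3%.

Step 1: The observed frequency is 7.0%.
Step 2: Compare with English frequencies:
  E: 12.7% (difference: 5.7%)
  T: 9.1% (difference: 2.1%)
  A: 8.2% (difference: 1.2%)
  O: 7.5% (difference: 0.5%)
  I: 7.0% (difference: 0.0%) <-- closest
  N: 6.7% (difference: 0.3%)
  S: 6.3% (difference: 0.7%)
  H: 6.1% (difference: 0.9%)
  R: 6.0% (difference: 1.0%)
  D: 4.3% (difference: 2.7%)
Step 3: 'M' most likely represents 'I' (frequency 7.0%).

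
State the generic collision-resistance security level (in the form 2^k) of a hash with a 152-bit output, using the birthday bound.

Step 1: The birthday paradox gives collision probability ~50% after sqrt(2^n) = 2^(n/2) hashes.
Step 2: For 152-bit output: 2^(152/2) = 2^76.
Step 3: Approximately 2^76 hash computations needed.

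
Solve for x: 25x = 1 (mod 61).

Step 1: We need x such that 25 * x = 1 (mod 61).
Step 2: Using the extended Euclidean algorithm or trial:
  25 * 22 = 550 = 9 * 61 + 1.
Step 3: Since 550 mod 61 = 1, the inverse is x = 22.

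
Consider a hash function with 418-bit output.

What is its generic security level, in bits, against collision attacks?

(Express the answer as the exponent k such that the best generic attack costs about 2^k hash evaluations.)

Step 1: The hash has a 418-bit output.
Step 2: Collision resistance means it should be infeasible to find any x != y with h(x) = h(y).
By the birthday bound, a generic collision search succeeds after about sqrt(2^418) = 2^(418/2) = 2^209 evaluations.
Step 3: Security level = 209 bits.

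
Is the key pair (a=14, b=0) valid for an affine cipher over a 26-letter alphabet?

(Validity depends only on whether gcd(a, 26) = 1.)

Step 1: Compute gcd(14, 26).
Step 2: gcd(14, 26) = 2.
Since gcd = 2 != 1, 14 shares a common factor with 26, so it cannot be used.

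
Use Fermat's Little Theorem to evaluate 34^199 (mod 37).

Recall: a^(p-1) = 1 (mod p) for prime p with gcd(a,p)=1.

Step 1: Since 37 is prime, by Fermat's Little Theorem: 34^36 = 1 (mod 37).
Step 2: Reduce exponent: 199 mod 36 = 19.
Step 3: So 34^199 = 34^19 (mod 37).
Step 4: 34^19 mod 37 = 34.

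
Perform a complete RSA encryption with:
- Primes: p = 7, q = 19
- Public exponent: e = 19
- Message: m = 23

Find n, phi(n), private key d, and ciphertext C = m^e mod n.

Step 1: n = 7 * 19 = 133.
Step 2: phi(n) = (7-1)(19-1) = 6 * 18 = 108.
Step 3: Find d = 19^(-1) mod 108 = 91.
  Verify: 19 * 91 = 1729 = 1 (mod 108).
Step 4: C = 23^19 mod 133 = 23.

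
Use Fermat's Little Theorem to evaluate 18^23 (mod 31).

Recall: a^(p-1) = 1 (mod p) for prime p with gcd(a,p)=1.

Step 1: Since 31 is prime, by Fermat's Little Theorem: 18^30 = 1 (mod 31).
Step 2: Reduce exponent: 23 mod 30 = 23.
Step 3: So 18^23 = 18^23 (mod 31).
Step 4: 18^23 mod 31 = 7.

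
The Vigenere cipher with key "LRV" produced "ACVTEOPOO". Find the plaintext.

Step 1: Extend key: LRVLRVLRV
Step 2: Decrypt each letter (c - k) mod 26:
  A(0) - L(11) = (0-11) mod 26 = 15 = P
  C(2) - R(17) = (2-17) mod 26 = 11 = L
  V(21) - V(21) = (21-21) mod 26 = 0 = A
  T(19) - L(11) = (19-11) mod 26 = 8 = I
  E(4) - R(17) = (4-17) mod 26 = 13 = N
  O(14) - V(21) = (14-21) mod 26 = 19 = T
  P(15) - L(11) = (15-11) mod 26 = 4 = E
  O(14) - R(17) = (14-17) mod 26 = 23 = X
  O(14) - V(21) = (14-21) mod 26 = 19 = T
Plaintext: PLAINTEXT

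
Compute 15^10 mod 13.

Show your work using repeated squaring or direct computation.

Step 1: Compute 15^10 mod 13 step by step, reducing modulo 13 at each step.
  15^1 mod 13 = 2
  15^2 mod 13 = (2 * 15) mod 13 = 4
  15^3 mod 13 = (4 * 15) mod 13 = 8
  15^4 mod 13 = (8 * 15) mod 13 = 3
  15^5 mod 13 = (3 * 15) mod 13 = 6
  15^6 mod 13 = (6 * 15) mod 13 = 12
  15^7 mod 13 = (12 * 15) mod 13 = 11
  15^8 mod 13 = (11 * 15) mod 13 = 9
  15^9 mod 13 = (9 * 15) mod 13 = 5
  15^10 mod 13 = (5 * 15) mod 13 = 10
Step 2: Result = 10.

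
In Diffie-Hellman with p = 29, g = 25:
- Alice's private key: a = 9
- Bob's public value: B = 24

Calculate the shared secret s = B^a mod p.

Step 1: s = B^a mod p = 24^9 mod 29.
  24^1 mod 29 = 24
  24^2 mod 29 = (24 * 24) mod 29 = 25
  24^3 mod 29 = (25 * 24) mod 29 = 20
  24^4 mod 29 = (20 * 24) mod 29 = 16
  24^5 mod 29 = (16 * 24) mod 29 = 7
  24^6 mod 29 = (7 * 24) mod 29 = 23
  24^7 mod 29 = (23 * 24) mod 29 = 1
  24^8 mod 29 = (1 * 24) mod 29 = 24
  24^9 mod 29 = (24 * 24) mod 29 = 25
Result: shared secret = 25.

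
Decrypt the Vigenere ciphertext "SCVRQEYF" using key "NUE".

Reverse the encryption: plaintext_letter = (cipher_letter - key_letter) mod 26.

Step 1: Extend key: NUENUENU
Step 2: Decrypt each letter (c - k) mod 26:
  S(18) - N(13) = (18-13) mod 26 = 5 = F
  C(2) - U(20) = (2-20) mod 26 = 8 = I
  V(21) - E(4) = (21-4) mod 26 = 17 = R
  R(17) - N(13) = (17-13) mod 26 = 4 = E
  Q(16) - U(20) = (16-20) mod 26 = 22 = W
  E(4) - E(4) = (4-4) mod 26 = 0 = A
  Y(24) - N(13) = (24-13) mod 26 = 11 = L
  F(5) - U(20) = (5-20) mod 26 = 11 = L
Plaintext: FIREWALL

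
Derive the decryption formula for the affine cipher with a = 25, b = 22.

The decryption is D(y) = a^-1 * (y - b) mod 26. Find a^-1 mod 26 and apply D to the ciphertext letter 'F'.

Step 1: Find a^-1, the modular inverse of 25 mod 26.
Step 2: We need 25 * a^-1 = 1 (mod 26).
Step 3: 25 * 25 = 625 = 24 * 26 + 1, so a^-1 = 25.
Step 4: D(y) = 25(y - 22) mod 26.
Step 5: Apply to 'F' (y = 5): D(5) = 25 * (5 - 22) mod 26 = 25 * -17 mod 26 = 17 -> 'R'.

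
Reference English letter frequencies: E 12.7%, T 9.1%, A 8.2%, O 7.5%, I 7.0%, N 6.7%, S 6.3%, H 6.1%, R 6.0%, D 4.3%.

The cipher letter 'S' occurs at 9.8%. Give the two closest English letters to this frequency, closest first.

Step 1: Observed frequency of 'S' is 9.8%.
Step 2: Compute distances to each reference frequency and sort:
  T (9.1%): difference = 0.7% <-- BEST
  A (8.2%): difference = 1.6% <-- RUNNER-UP
  O (7.5%): difference = 2.3%
  I (7.0%): difference = 2.8%
  E (12.7%): difference = 2.9%
Step 3: Most likely is 'T' (9.1%, diff 0.7%); second most likely is 'A' (8.2%, diff 1.6%).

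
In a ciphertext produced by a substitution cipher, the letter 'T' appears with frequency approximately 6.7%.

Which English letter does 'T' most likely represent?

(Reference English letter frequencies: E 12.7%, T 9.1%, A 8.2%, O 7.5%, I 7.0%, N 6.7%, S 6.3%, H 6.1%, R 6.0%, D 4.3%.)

Step 1: The observed frequency is 6.7%.
Step 2: Compare with English frequencies:
  E: 12.7% (difference: 6.0%)
  T: 9.1% (difference: 2.4%)
  A: 8.2% (difference: 1.5%)
  O: 7.5% (difference: 0.8%)
  I: 7.0% (difference: 0.3%)
  N: 6.7% (difference: 0.0%) <-- closest
  S: 6.3% (difference: 0.4%)
  H: 6.1% (difference: 0.6%)
  R: 6.0% (difference: 0.7%)
  D: 4.3% (difference: 2.4%)
Step 3: 'T' most likely represents 'N' (frequency 6.7%).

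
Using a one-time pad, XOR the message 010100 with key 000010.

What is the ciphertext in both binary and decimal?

Step 1: Write out the XOR operation bit by bit:
  Message: 010100
  Key:     000010
  XOR:     010110
Step 2: Convert to decimal: 010110 = 22.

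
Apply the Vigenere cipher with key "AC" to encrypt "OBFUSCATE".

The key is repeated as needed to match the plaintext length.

Step 1: Repeat key to match plaintext length:
  Plaintext: OBFUSCATE
  Key:       ACACACACA
Step 2: Encrypt each letter:
  O(14) + A(0) = (14+0) mod 26 = 14 = O
  B(1) + C(2) = (1+2) mod 26 = 3 = D
  F(5) + A(0) = (5+0) mod 26 = 5 = F
  U(20) + C(2) = (20+2) mod 26 = 22 = W
  S(18) + A(0) = (18+0) mod 26 = 18 = S
  C(2) + C(2) = (2+2) mod 26 = 4 = E
  A(0) + A(0) = (0+0) mod 26 = 0 = A
  T(19) + C(2) = (19+2) mod 26 = 21 = V
  E(4) + A(0) = (4+0) mod 26 = 4 = E
Ciphertext: ODFWSEAVE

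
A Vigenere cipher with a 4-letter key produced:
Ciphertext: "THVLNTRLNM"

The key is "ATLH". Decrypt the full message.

Step 1: Key 'ATLH' has length 4. Extended key: ATLHATLHAT
Step 2: Decrypt each position:
  T(19) - A(0) = 19 = T
  H(7) - T(19) = 14 = O
  V(21) - L(11) = 10 = K
  L(11) - H(7) = 4 = E
  N(13) - A(0) = 13 = N
  T(19) - T(19) = 0 = A
  R(17) - L(11) = 6 = G
  L(11) - H(7) = 4 = E
  N(13) - A(0) = 13 = N
  M(12) - T(19) = 19 = T
Plaintext: TOKENAGENT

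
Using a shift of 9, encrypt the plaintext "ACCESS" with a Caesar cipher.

Step 1: For each letter, shift forward by 9 positions (mod 26).
  A (position 0) -> position (0+9) mod 26 = 9 -> J
  C (position 2) -> position (2+9) mod 26 = 11 -> L
  C (position 2) -> position (2+9) mod 26 = 11 -> L
  E (position 4) -> position (4+9) mod 26 = 13 -> N
  S (position 18) -> position (18+9) mod 26 = 1 -> B
  S (position 18) -> position (18+9) mod 26 = 1 -> B
Result: JLLNBB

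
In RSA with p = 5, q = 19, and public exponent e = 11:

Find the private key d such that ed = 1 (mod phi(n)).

Step 1: n = 5 * 19 = 95.
Step 2: phi(n) = 4 * 18 = 72.
Step 3: Find d such that 11 * d = 1 (mod 72).
Step 4: d = 11^(-1) mod 72 = 59.
Verification: 11 * 59 = 649 = 9 * 72 + 1.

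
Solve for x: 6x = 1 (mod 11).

Step 1: We need x such that 6 * x = 1 (mod 11).
Step 2: Using the extended Euclidean algorithm or trial:
  6 * 2 = 12 = 1 * 11 + 1.
Step 3: Since 12 mod 11 = 1, the inverse is x = 2.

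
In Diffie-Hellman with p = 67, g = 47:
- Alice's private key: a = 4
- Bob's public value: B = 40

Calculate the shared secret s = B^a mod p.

Step 1: s = B^a mod p = 40^4 mod 67.
  40^1 mod 67 = 40
  40^2 mod 67 = (40 * 40) mod 67 = 59
  40^3 mod 67 = (59 * 40) mod 67 = 15
  40^4 mod 67 = (15 * 40) mod 67 = 64
Result: shared secret = 64.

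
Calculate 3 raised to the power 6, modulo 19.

Step 1: Compute 3^6 mod 19 step by step, reducing modulo 19 at each step.
  3^1 mod 19 = 3
  3^2 mod 19 = (3 * 3) mod 19 = 9
  3^3 mod 19 = (9 * 3) mod 19 = 8
  3^4 mod 19 = (8 * 3) mod 19 = 5
  3^5 mod 19 = (5 * 3) mod 19 = 15
  3^6 mod 19 = (15 * 3) mod 19 = 7
Step 2: Result = 7.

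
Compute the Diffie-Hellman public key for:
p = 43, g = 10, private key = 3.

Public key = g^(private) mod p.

Step 1: A = g^a mod p = 10^3 mod 43.
  10^1 mod 43 = 10
  10^2 mod 43 = (10 * 10) mod 43 = 14
  10^3 mod 43 = (14 * 10) mod 43 = 11
Result: A = 11.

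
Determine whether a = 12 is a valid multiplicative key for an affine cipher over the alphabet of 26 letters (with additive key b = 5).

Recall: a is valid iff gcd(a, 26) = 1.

Step 1: Compute gcd(12, 26).
Step 2: gcd(12, 26) = 2.
Since gcd = 2 != 1, 12 shares a common factor with 26, so it cannot be used.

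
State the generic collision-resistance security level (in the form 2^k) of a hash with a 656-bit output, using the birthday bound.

Step 1: The birthday paradox gives collision probability ~50% after sqrt(2^n) = 2^(n/2) hashes.
Step 2: For 656-bit output: 2^(656/2) = 2^328.
Step 3: Approximately 2^328 hash computations needed.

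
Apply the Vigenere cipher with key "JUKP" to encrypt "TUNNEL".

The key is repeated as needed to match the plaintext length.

Step 1: Repeat key to match plaintext length:
  Plaintext: TUNNEL
  Key:       JUKPJU
Step 2: Encrypt each letter:
  T(19) + J(9) = (19+9) mod 26 = 2 = C
  U(20) + U(20) = (20+20) mod 26 = 14 = O
  N(13) + K(10) = (13+10) mod 26 = 23 = X
  N(13) + P(15) = (13+15) mod 26 = 2 = C
  E(4) + J(9) = (4+9) mod 26 = 13 = N
  L(11) + U(20) = (11+20) mod 26 = 5 = F
Ciphertext: COXCNF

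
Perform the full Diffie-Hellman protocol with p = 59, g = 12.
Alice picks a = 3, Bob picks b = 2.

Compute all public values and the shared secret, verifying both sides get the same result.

Step 1: A = g^a mod p = 12^3 mod 59 = 17.
Step 2: B = g^b mod p = 12^2 mod 59 = 26.
Step 3: Alice computes s = B^a mod p = 26^3 mod 59 = 53.
Step 4: Bob computes s = A^b mod p = 17^2 mod 59 = 53.
Both sides agree: shared secret = 53.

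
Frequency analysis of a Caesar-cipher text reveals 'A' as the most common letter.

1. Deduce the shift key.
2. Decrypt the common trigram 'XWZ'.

Step 1: In English, 'E' is the most frequent letter (12.7%).
Step 2: The most frequent ciphertext letter is 'A' (position 0).
Step 3: Shift = (0 - 4) mod 26 = 22.
Step 4: Decrypt 'XWZ' by shifting back 22:
  X -> B
  W -> A
  Z -> D
Step 5: 'XWZ' decrypts to 'BAD'.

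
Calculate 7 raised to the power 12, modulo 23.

Step 1: Compute 7^12 mod 23 step by step, reducing modulo 23 at each step.
  7^1 mod 23 = 7
  7^2 mod 23 = (7 * 7) mod 23 = 3
  7^3 mod 23 = (3 * 7) mod 23 = 21
  7^4 mod 23 = (21 * 7) mod 23 = 9
  7^5 mod 23 = (9 * 7) mod 23 = 17
  7^6 mod 23 = (17 * 7) mod 23 = 4
  7^7 mod 23 = (4 * 7) mod 23 = 5
  7^8 mod 23 = (5 * 7) mod 23 = 12
  7^9 mod 23 = (12 * 7) mod 23 = 15
  7^10 mod 23 = (15 * 7) mod 23 = 13
  7^11 mod 23 = (13 * 7) mod 23 = 22
  7^12 mod 23 = (22 * 7) mod 23 = 16
Step 2: Result = 16.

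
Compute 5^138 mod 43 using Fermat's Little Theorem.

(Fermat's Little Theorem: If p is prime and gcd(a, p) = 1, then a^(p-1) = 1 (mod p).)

Step 1: Since 43 is prime, by Fermat's Little Theorem: 5^42 = 1 (mod 43).
Step 2: Reduce exponent: 138 mod 42 = 12.
Step 3: So 5^138 = 5^12 (mod 43).
Step 4: 5^12 mod 43 = 41.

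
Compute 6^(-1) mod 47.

Step 1: We need x such that 6 * x = 1 (mod 47).
Step 2: Using the extended Euclidean algorithm or trial:
  6 * 8 = 48 = 1 * 47 + 1.
Step 3: Since 48 mod 47 = 1, the inverse is x = 8.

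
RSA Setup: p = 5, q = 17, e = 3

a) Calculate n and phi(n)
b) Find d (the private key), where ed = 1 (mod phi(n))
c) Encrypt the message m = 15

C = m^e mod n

Step 1: n = 5 * 17 = 85.
Step 2: phi(n) = (5-1)(17-1) = 4 * 16 = 64.
Step 3: Find d = 3^(-1) mod 64 = 43.
  Verify: 3 * 43 = 129 = 1 (mod 64).
Step 4: C = 15^3 mod 85 = 60.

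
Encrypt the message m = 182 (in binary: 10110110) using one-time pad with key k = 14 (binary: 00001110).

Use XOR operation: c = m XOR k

Step 1: Write out the XOR operation bit by bit:
  Message: 10110110
  Key:     00001110
  XOR:     10111000
Step 2: Convert to decimal: 10111000 = 184.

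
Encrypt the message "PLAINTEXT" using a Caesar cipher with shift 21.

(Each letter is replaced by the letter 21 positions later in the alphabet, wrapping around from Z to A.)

Step 1: For each letter, shift forward by 21 positions (mod 26).
  P (position 15) -> position (15+21) mod 26 = 10 -> K
  L (position 11) -> position (11+21) mod 26 = 6 -> G
  A (position 0) -> position (0+21) mod 26 = 21 -> V
  I (position 8) -> position (8+21) mod 26 = 3 -> D
  N (position 13) -> position (13+21) mod 26 = 8 -> I
  T (position 19) -> position (19+21) mod 26 = 14 -> O
  E (position 4) -> position (4+21) mod 26 = 25 -> Z
  X (position 23) -> position (23+21) mod 26 = 18 -> S
  T (position 19) -> position (19+21) mod 26 = 14 -> O
Result: KGVDIOZSO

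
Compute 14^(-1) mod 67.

Step 1: We need x such that 14 * x = 1 (mod 67).
Step 2: Using the extended Euclidean algorithm or trial:
  14 * 24 = 336 = 5 * 67 + 1.
Step 3: Since 336 mod 67 = 1, the inverse is x = 24.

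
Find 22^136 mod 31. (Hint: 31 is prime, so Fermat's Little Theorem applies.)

Step 1: Since 31 is prime, by Fermat's Little Theorem: 22^30 = 1 (mod 31).
Step 2: Reduce exponent: 136 mod 30 = 16.
Step 3: So 22^136 = 22^16 (mod 31).
Step 4: 22^16 mod 31 = 9.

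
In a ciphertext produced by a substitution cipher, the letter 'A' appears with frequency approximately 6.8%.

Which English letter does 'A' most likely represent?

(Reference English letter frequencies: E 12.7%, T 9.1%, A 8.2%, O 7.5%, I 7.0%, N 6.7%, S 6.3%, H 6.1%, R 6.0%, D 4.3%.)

Step 1: The observed frequency is 6.8%.
Step 2: Compare with English frequencies:
  E: 12.7% (difference: 5.9%)
  T: 9.1% (difference: 2.3%)
  A: 8.2% (difference: 1.4%)
  O: 7.5% (difference: 0.7%)
  I: 7.0% (difference: 0.2%)
  N: 6.7% (difference: 0.1%) <-- closest
  S: 6.3% (difference: 0.5%)
  H: 6.1% (difference: 0.7%)
  R: 6.0% (difference: 0.8%)
  D: 4.3% (difference: 2.5%)
Step 3: 'A' most likely represents 'N' (frequency 6.7%).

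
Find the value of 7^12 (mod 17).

Step 1: Compute 7^12 mod 17 step by step, reducing modulo 17 at each step.
  7^1 mod 17 = 7
  7^2 mod 17 = (7 * 7) mod 17 = 15
  7^3 mod 17 = (15 * 7) mod 17 = 3
  7^4 mod 17 = (3 * 7) mod 17 = 4
  7^5 mod 17 = (4 * 7) mod 17 = 11
  7^6 mod 17 = (11 * 7) mod 17 = 9
  7^7 mod 17 = (9 * 7) mod 17 = 12
  7^8 mod 17 = (12 * 7) mod 17 = 16
  7^9 mod 17 = (16 * 7) mod 17 = 10
  7^10 mod 17 = (10 * 7) mod 17 = 2
  7^11 mod 17 = (2 * 7) mod 17 = 14
  7^12 mod 17 = (14 * 7) mod 17 = 13
Step 2: Result = 13.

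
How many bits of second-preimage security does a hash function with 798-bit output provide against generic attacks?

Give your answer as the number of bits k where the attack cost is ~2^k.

Step 1: The hash has a 798-bit output.
Step 2: Second-preimage resistance means: given a specific input x, it should be infeasible to find a different y with h(y) = h(x).
With a 798-bit output, a generic search for a second preimage costs about 2^798 evaluations (each trial matches the fixed target with probability 2^-798).
Step 3: Security level = 798 bits.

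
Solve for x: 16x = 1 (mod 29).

Step 1: We need x such that 16 * x = 1 (mod 29).
Step 2: Using the extended Euclidean algorithm or trial:
  16 * 20 = 320 = 11 * 29 + 1.
Step 3: Since 320 mod 29 = 1, the inverse is x = 20.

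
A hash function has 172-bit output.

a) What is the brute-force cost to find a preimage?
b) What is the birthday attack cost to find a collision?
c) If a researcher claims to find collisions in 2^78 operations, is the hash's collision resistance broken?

Step 1: Preimage resistance requires brute-force of 2^172 operations.
Step 2: Collision resistance (birthday bound) = 2^(172/2) = 2^86.
Step 3: The claimed attack costs 2^78 operations.
Step 4: Since 2^78 < 2^86, the claimed attack beats the generic birthday bound, so collision resistance is broken.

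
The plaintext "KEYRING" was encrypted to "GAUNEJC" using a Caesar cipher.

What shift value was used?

Step 1: Compare first letters: K (position 10) -> G (position 6).
Step 2: Shift = (6 - 10) mod 26 = 22.
The shift value is 22.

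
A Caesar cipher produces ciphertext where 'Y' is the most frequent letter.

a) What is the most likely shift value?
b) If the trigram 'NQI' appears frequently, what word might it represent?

Step 1: In English, 'E' is the most frequent letter (12.7%).
Step 2: The most frequent ciphertext letter is 'Y' (position 24).
Step 3: Shift = (24 - 4) mod 26 = 20.
Step 4: Decrypt 'NQI' by shifting back 20:
  N -> T
  Q -> W
  I -> O
Step 5: 'NQI' decrypts to 'TWO'.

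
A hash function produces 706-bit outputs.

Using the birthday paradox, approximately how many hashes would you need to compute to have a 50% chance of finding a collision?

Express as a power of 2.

Step 1: The birthday paradox gives collision probability ~50% after sqrt(2^n) = 2^(n/2) hashes.
Step 2: For 706-bit output: 2^(706/2) = 2^353.
Step 3: Approximately 2^353 hash computations needed.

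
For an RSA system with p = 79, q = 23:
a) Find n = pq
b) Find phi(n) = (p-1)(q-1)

Step 1: n = p * q = 79 * 23 = 1817.
Step 2: phi(n) = (p-1)(q-1) = 78 * 22 = 1716.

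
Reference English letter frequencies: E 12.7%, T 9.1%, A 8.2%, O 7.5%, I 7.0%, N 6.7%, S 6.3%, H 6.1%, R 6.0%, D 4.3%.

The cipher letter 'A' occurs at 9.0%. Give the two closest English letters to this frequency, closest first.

Step 1: Observed frequency of 'A' is 9.0%.
Step 2: Compute distances to each reference frequency and sort:
  T (9.1%): difference = 0.1% <-- BEST
  A (8.2%): difference = 0.8% <-- RUNNER-UP
  O (7.5%): difference = 1.5%
  I (7.0%): difference = 2.0%
  N (6.7%): difference = 2.3%
Step 3: Most likely is 'T' (9.1%, diff 0.1%); second most likely is 'A' (8.2%, diff 0.8%).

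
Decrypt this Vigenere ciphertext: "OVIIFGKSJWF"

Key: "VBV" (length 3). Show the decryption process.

Step 1: Key 'VBV' has length 3. Extended key: VBVVBVVBVVB
Step 2: Decrypt each position:
  O(14) - V(21) = 19 = T
  V(21) - B(1) = 20 = U
  I(8) - V(21) = 13 = N
  I(8) - V(21) = 13 = N
  F(5) - B(1) = 4 = E
  G(6) - V(21) = 11 = L
  K(10) - V(21) = 15 = P
  S(18) - B(1) = 17 = R
  J(9) - V(21) = 14 = O
  W(22) - V(21) = 1 = B
  F(5) - B(1) = 4 = E
Plaintext: TUNNELPROBE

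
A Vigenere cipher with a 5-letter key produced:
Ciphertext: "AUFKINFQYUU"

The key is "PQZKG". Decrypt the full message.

Step 1: Key 'PQZKG' has length 5. Extended key: PQZKGPQZKGP
Step 2: Decrypt each position:
  A(0) - P(15) = 11 = L
  U(20) - Q(16) = 4 = E
  F(5) - Z(25) = 6 = G
  K(10) - K(10) = 0 = A
  I(8) - G(6) = 2 = C
  N(13) - P(15) = 24 = Y
  F(5) - Q(16) = 15 = P
  Q(16) - Z(25) = 17 = R
  Y(24) - K(10) = 14 = O
  U(20) - G(6) = 14 = O
  U(20) - P(15) = 5 = F
Plaintext: LEGACYPROOF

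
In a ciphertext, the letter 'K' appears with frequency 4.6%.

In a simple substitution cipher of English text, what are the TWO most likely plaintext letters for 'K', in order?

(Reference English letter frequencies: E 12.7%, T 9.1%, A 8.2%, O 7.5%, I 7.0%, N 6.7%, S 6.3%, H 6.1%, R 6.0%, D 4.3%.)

Step 1: Observed frequency of 'K' is 4.6%.
Step 2: Compute distances to each reference frequency and sort:
  D (4.3%): difference = 0.3% <-- BEST
  R (6.0%): difference = 1.4% <-- RUNNER-UP
  H (6.1%): difference = 1.5%
  S (6.3%): difference = 1.7%
  N (6.7%): difference = 2.1%
Step 3: Most likely is 'D' (4.3%, diff 0.3%); second most likely is 'R' (6.0%, diff 1.4%).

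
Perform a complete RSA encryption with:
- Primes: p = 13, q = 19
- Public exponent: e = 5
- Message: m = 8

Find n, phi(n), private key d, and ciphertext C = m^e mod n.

Step 1: n = 13 * 19 = 247.
Step 2: phi(n) = (13-1)(19-1) = 12 * 18 = 216.
Step 3: Find d = 5^(-1) mod 216 = 173.
  Verify: 5 * 173 = 865 = 1 (mod 216).
Step 4: C = 8^5 mod 247 = 164.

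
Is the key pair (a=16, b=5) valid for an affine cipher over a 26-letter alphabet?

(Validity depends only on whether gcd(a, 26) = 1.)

Step 1: Compute gcd(16, 26).
Step 2: gcd(16, 26) = 2.
Since gcd = 2 != 1, 16 shares a common factor with 26, so it cannot be used.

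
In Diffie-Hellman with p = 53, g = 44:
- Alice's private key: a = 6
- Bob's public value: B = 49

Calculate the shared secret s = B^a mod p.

Step 1: s = B^a mod p = 49^6 mod 53.
  49^1 mod 53 = 49
  49^2 mod 53 = (49 * 49) mod 53 = 16
  49^3 mod 53 = (16 * 49) mod 53 = 42
  49^4 mod 53 = (42 * 49) mod 53 = 44
  49^5 mod 53 = (44 * 49) mod 53 = 36
  49^6 mod 53 = (36 * 49) mod 53 = 15
Result: shared secret = 15.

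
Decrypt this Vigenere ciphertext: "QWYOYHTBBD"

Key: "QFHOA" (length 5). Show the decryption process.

Step 1: Key 'QFHOA' has length 5. Extended key: QFHOAQFHOA
Step 2: Decrypt each position:
  Q(16) - Q(16) = 0 = A
  W(22) - F(5) = 17 = R
  Y(24) - H(7) = 17 = R
  O(14) - O(14) = 0 = A
  Y(24) - A(0) = 24 = Y
  H(7) - Q(16) = 17 = R
  T(19) - F(5) = 14 = O
  B(1) - H(7) = 20 = U
  B(1) - O(14) = 13 = N
  D(3) - A(0) = 3 = D
Plaintext: ARRAYROUND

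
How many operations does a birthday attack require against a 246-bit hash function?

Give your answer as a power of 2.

Step 1: The birthday paradox gives collision probability ~50% after sqrt(2^n) = 2^(n/2) hashes.
Step 2: For 246-bit output: 2^(246/2) = 2^123.
Step 3: Approximately 2^123 hash computations needed.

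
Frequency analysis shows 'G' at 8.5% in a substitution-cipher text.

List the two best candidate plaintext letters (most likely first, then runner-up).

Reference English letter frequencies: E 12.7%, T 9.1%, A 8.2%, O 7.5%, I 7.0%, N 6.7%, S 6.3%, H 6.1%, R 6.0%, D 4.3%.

Step 1: Observed frequency of 'G' is 8.5%.
Step 2: Compute distances to each reference frequency and sort:
  A (8.2%): difference = 0.3% <-- BEST
  T (9.1%): difference = 0.6% <-- RUNNER-UP
  O (7.5%): difference = 1.0%
  I (7.0%): difference = 1.5%
  N (6.7%): difference = 1.8%
Step 3: Most likely is 'A' (8.2%, diff 0.3%); second most likely is 'T' (9.1%, diff 0.6%).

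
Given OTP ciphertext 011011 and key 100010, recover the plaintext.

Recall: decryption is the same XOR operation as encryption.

Step 1: XOR ciphertext with key:
  Ciphertext: 011011
  Key:        100010
  XOR:        111001
Step 2: Plaintext = 111001 = 57 in decimal.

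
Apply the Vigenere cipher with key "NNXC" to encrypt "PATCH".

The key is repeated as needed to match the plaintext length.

Step 1: Repeat key to match plaintext length:
  Plaintext: PATCH
  Key:       NNXCN
Step 2: Encrypt each letter:
  P(15) + N(13) = (15+13) mod 26 = 2 = C
  A(0) + N(13) = (0+13) mod 26 = 13 = N
  T(19) + X(23) = (19+23) mod 26 = 16 = Q
  C(2) + C(2) = (2+2) mod 26 = 4 = E
  H(7) + N(13) = (7+13) mod 26 = 20 = U
Ciphertext: CNQEU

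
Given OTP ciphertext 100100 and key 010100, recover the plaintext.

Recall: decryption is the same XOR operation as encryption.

Step 1: XOR ciphertext with key:
  Ciphertext: 100100
  Key:        010100
  XOR:        110000
Step 2: Plaintext = 110000 = 48 in decimal.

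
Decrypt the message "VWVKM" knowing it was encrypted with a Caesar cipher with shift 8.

Step 1: Reverse the shift by subtracting 8 from each letter position.
  V (position 21) -> position (21-8) mod 26 = 13 -> N
  W (position 22) -> position (22-8) mod 26 = 14 -> O
  V (position 21) -> position (21-8) mod 26 = 13 -> N
  K (position 10) -> position (10-8) mod 26 = 2 -> C
  M (position 12) -> position (12-8) mod 26 = 4 -> E
Decrypted message: NONCE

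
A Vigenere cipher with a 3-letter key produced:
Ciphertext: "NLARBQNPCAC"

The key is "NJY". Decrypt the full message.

Step 1: Key 'NJY' has length 3. Extended key: NJYNJYNJYNJ
Step 2: Decrypt each position:
  N(13) - N(13) = 0 = A
  L(11) - J(9) = 2 = C
  A(0) - Y(24) = 2 = C
  R(17) - N(13) = 4 = E
  B(1) - J(9) = 18 = S
  Q(16) - Y(24) = 18 = S
  N(13) - N(13) = 0 = A
  P(15) - J(9) = 6 = G
  C(2) - Y(24) = 4 = E
  A(0) - N(13) = 13 = N
  C(2) - J(9) = 19 = T
Plaintext: ACCESSAGENT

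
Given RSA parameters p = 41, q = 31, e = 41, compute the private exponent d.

Step 1: n = 41 * 31 = 1271.
Step 2: phi(n) = 40 * 30 = 1200.
Step 3: Find d such that 41 * d = 1 (mod 1200).
Step 4: d = 41^(-1) mod 1200 = 761.
Verification: 41 * 761 = 31201 = 26 * 1200 + 1.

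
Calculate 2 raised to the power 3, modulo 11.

Step 1: Compute 2^3 mod 11 step by step, reducing modulo 11 at each step.
  2^1 mod 11 = 2
  2^2 mod 11 = (2 * 2) mod 11 = 4
  2^3 mod 11 = (4 * 2) mod 11 = 8
Step 2: Result = 8.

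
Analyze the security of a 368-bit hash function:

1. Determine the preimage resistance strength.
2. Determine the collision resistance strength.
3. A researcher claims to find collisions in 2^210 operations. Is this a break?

Step 1: Preimage resistance requires brute-force of 2^368 operations.
Step 2: Collision resistance (birthday bound) = 2^(368/2) = 2^184.
Step 3: The claimed attack costs 2^210 operations.
Step 4: Since 2^210 >= 2^184, the claimed attack is no faster than the generic birthday attack, so this does not break collision resistance.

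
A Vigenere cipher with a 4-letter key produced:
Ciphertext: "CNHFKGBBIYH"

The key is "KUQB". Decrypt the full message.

Step 1: Key 'KUQB' has length 4. Extended key: KUQBKUQBKUQ
Step 2: Decrypt each position:
  C(2) - K(10) = 18 = S
  N(13) - U(20) = 19 = T
  H(7) - Q(16) = 17 = R
  F(5) - B(1) = 4 = E
  K(10) - K(10) = 0 = A
  G(6) - U(20) = 12 = M
  B(1) - Q(16) = 11 = L
  B(1) - B(1) = 0 = A
  I(8) - K(10) = 24 = Y
  Y(24) - U(20) = 4 = E
  H(7) - Q(16) = 17 = R
Plaintext: STREAMLAYER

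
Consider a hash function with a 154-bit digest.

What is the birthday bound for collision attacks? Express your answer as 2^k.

Step 1: The birthday paradox gives collision probability ~50% after sqrt(2^n) = 2^(n/2) hashes.
Step 2: For 154-bit output: 2^(154/2) = 2^77.
Step 3: Approximately 2^77 hash computations needed.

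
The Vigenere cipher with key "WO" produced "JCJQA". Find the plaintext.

Step 1: Extend key: WOWOW
Step 2: Decrypt each letter (c - k) mod 26:
  J(9) - W(22) = (9-22) mod 26 = 13 = N
  C(2) - O(14) = (2-14) mod 26 = 14 = O
  J(9) - W(22) = (9-22) mod 26 = 13 = N
  Q(16) - O(14) = (16-14) mod 26 = 2 = C
  A(0) - W(22) = (0-22) mod 26 = 4 = E
Plaintext: NONCE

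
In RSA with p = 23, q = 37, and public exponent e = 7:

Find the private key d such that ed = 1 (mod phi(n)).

Step 1: n = 23 * 37 = 851.
Step 2: phi(n) = 22 * 36 = 792.
Step 3: Find d such that 7 * d = 1 (mod 792).
Step 4: d = 7^(-1) mod 792 = 679.
Verification: 7 * 679 = 4753 = 6 * 792 + 1.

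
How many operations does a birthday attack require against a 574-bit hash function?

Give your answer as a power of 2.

Step 1: The birthday paradox gives collision probability ~50% after sqrt(2^n) = 2^(n/2) hashes.
Step 2: For 574-bit output: 2^(574/2) = 2^287.
Step 3: Approximately 2^287 hash computations needed.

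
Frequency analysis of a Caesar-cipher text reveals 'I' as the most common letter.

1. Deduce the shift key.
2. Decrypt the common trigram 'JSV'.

Step 1: In English, 'E' is the most frequent letter (12.7%).
Step 2: The most frequent ciphertext letter is 'I' (position 8).
Step 3: Shift = (8 - 4) mod 26 = 4.
Step 4: Decrypt 'JSV' by shifting back 4:
  J -> F
  S -> O
  V -> R
Step 5: 'JSV' decrypts to 'FOR'.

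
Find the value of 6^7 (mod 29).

Step 1: Compute 6^7 mod 29 step by step, reducing modulo 29 at each step.
  6^1 mod 29 = 6
  6^2 mod 29 = (6 * 6) mod 29 = 7
  6^3 mod 29 = (7 * 6) mod 29 = 13
  6^4 mod 29 = (13 * 6) mod 29 = 20
  6^5 mod 29 = (20 * 6) mod 29 = 4
  6^6 mod 29 = (4 * 6) mod 29 = 24
  6^7 mod 29 = (24 * 6) mod 29 = 28
Step 2: Result = 28.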